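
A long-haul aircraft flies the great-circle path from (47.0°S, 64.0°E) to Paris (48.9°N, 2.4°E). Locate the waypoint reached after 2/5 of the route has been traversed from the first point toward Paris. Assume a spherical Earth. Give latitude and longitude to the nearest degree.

≈ (9°S, 38°E)

Convert each endpoint to a unit vector on the sphere (x = cos φ cos λ, y = cos φ sin λ, z = sin φ).
The central angle between the endpoints is δ = arccos(p₁·p₂) ≈ 1.915 rad (109.7°).
Interpolate at f = 2/5 with slerp weights a = sin((1−f)δ)/sin δ ≈ 0.969, b = sin(fδ)/sin δ ≈ 0.737.
p = a·p₁ + b·p₂ ≈ (0.774, 0.615, -0.154); φ = arcsin(p_z) ≈ -8.85°, λ = atan2(p_y, p_x) ≈ 38.46°.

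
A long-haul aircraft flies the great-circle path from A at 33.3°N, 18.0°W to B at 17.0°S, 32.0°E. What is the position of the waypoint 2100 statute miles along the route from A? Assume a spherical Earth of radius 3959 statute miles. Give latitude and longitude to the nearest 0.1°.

≈ 12.2°N, 5.9°E

From cos δ = sin φ₁ sin φ₂ + cos φ₁ cos φ₂ cos Δλ, the central angle is δ ≈ 1.210 rad (69.3°). The total great-circle distance is δ·R ≈ 1.210 × 3959 ≈ 4789 mi, so the target fraction is f = 2100/4789 ≈ 0.438.
Interpolate at f ≈ 0.438 with slerp weights a = sin((1−f)δ)/sin δ ≈ 0.672, b = sin(fδ)/sin δ ≈ 0.541.
p = a·p₁ + b·p₂ ≈ (0.972, 0.101, 0.211); φ = arcsin(p_z) ≈ 12.16°, λ = atan2(p_y, p_x) ≈ 5.91°.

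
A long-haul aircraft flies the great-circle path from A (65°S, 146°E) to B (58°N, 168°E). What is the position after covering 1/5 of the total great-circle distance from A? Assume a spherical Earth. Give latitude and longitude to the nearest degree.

≈ (41°S, 154°E)

Write both endpoints as unit vectors p₁, p₂ with components (cos φ cos λ, cos φ sin λ, sin φ).
The central angle between the endpoints is δ = arccos(p₁·p₂) ≈ 2.166 rad (124.1°).
Interpolate at f = 1/5 with slerp weights a = sin((1−f)δ)/sin δ ≈ 1.192, b = sin(fδ)/sin δ ≈ 0.507.
p = a·p₁ + b·p₂ ≈ (-0.681, 0.338, -0.650); φ = arcsin(p_z) ≈ -40.57°, λ = atan2(p_y, p_x) ≈ 153.62°.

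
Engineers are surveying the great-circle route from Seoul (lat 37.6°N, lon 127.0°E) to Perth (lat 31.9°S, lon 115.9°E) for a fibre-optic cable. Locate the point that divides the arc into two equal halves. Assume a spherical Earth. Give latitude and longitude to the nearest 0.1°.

≈ lat 2.9°N, lon 121.3°E

Convert each endpoint to a unit vector on the sphere (x = cos φ cos λ, y = cos φ sin λ, z = sin φ).
The central angle between the endpoints is δ = arccos(p₁·p₂) ≈ 1.226 rad (70.3°).
Interpolate at f = 1/2 with slerp weights a = sin((1−f)δ)/sin δ ≈ 0.611, b = sin(fδ)/sin δ ≈ 0.611.
p = a·p₁ + b·p₂ ≈ (-0.518, 0.854, 0.050); φ = arcsin(p_z) ≈ 2.86°, λ = atan2(p_y, p_x) ≈ 121.26°.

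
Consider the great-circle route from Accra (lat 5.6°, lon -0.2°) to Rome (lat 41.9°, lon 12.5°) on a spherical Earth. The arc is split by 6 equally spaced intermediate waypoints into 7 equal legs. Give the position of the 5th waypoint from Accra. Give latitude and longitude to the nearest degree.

≈ lat 32°, lon 8°

Write both endpoints as unit vectors p₁, p₂ with components (cos φ cos λ, cos φ sin λ, sin φ).
The central angle between the endpoints is δ = arccos(p₁·p₂) ≈ 0.664 rad (38.0°).
Interpolate at f = 5/7 with slerp weights a = sin((1−f)δ)/sin δ ≈ 0.306, b = sin(fδ)/sin δ ≈ 0.741.
p = a·p₁ + b·p₂ ≈ (0.843, 0.118, 0.525); φ = arcsin(p_z) ≈ 31.65°, λ = atan2(p_y, p_x) ≈ 7.99°.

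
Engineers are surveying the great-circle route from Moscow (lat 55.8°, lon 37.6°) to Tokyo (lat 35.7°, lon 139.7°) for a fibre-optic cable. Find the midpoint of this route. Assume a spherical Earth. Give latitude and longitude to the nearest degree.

≈ lat 58°, lon 101°

Write both endpoints as unit vectors p₁, p₂ with components (cos φ cos λ, cos φ sin λ, sin φ).
The central angle between the endpoints is δ = arccos(p₁·p₂) ≈ 1.173 rad (67.2°).
Interpolate at f = 1/2 with slerp weights a = sin((1−f)δ)/sin δ ≈ 0.600, b = sin(fδ)/sin δ ≈ 0.600.
p = a·p₁ + b·p₂ ≈ (-0.104, 0.521, 0.847); φ = arcsin(p_z) ≈ 57.88°, λ = atan2(p_y, p_x) ≈ 101.33°.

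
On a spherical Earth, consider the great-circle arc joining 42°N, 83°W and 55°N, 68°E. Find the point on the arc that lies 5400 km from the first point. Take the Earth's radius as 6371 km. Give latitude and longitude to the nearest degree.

≈ 78°N, 4°E

The haversine formula gives a central angle δ ≈ 1.395 rad (79.9°) between the endpoints. The total great-circle distance is δ·R ≈ 1.395 × 6371 ≈ 8885 km, so the target fraction is f = 5400/8885 ≈ 0.608.
Interpolate at f ≈ 0.608 with slerp weights a = sin((1−f)δ)/sin δ ≈ 0.528, b = sin(fδ)/sin δ ≈ 0.761.
p = a·p₁ + b·p₂ ≈ (0.211, 0.015, 0.977); φ = arcsin(p_z) ≈ 77.76°, λ = atan2(p_y, p_x) ≈ 4.14°.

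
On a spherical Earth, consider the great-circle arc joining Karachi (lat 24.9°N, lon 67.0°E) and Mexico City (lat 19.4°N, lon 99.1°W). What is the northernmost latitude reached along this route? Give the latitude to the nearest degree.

The great circle lies in the plane with unit normal n̂ = (p₁ × p₂)/|p₁ × p₂|.
Here n̂_z ≈ -0.284; the vertex latitude is φ_max = arccos|n̂_z| ≈ 73.5°.
Check via Clairaut: cos φ_max = |cos φ₁| · sin C = cos(24.9°)·sin(18.3°) ≈ 0.284, again giving ≈ 73.5°.

≈ 73°N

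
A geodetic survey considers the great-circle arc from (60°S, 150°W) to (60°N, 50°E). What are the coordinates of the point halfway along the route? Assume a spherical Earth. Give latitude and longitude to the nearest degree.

Write both endpoints as unit vectors p₁, p₂ with components (cos φ cos λ, cos φ sin λ, sin φ).
The central angle between the endpoints is δ = arccos(p₁·p₂) ≈ 2.968 rad (170.0°).
Interpolate at f = 1/2 with slerp weights a = sin((1−f)δ)/sin δ ≈ 5.759, b = sin(fδ)/sin δ ≈ 5.759.
p = a·p₁ + b·p₂ ≈ (-0.643, 0.766, 0.000); φ = arcsin(p_z) ≈ 0.00°, λ = atan2(p_y, p_x) ≈ 130.00°.

≈ (0°N, 130°E)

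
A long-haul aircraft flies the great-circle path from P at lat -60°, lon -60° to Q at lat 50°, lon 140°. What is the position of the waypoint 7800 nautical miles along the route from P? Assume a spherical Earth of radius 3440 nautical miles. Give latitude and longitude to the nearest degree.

≈ lat 20°, lon 164°

The haversine formula gives a central angle δ ≈ 2.878 rad (164.9°) between the endpoints. The total great-circle distance is δ·R ≈ 2.878 × 3440 ≈ 9900 nmi, so the target fraction is f = 7800/9900 ≈ 0.788.
Interpolate at f ≈ 0.788 with slerp weights a = sin((1−f)δ)/sin δ ≈ 2.199, b = sin(fδ)/sin δ ≈ 2.942.
p = a·p₁ + b·p₂ ≈ (-0.899, 0.264, 0.350); φ = arcsin(p_z) ≈ 20.46°, λ = atan2(p_y, p_x) ≈ 163.66°.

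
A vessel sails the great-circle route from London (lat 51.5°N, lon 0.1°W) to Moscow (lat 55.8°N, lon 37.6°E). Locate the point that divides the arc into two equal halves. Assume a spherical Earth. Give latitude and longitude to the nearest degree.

≈ lat 55°N, lon 18°E

Write both endpoints as unit vectors p₁, p₂ with components (cos φ cos λ, cos φ sin λ, sin φ).
The central angle between the endpoints is δ = arccos(p₁·p₂) ≈ 0.392 rad (22.5°).
Interpolate at f = 1/2 with slerp weights a = sin((1−f)δ)/sin δ ≈ 0.510, b = sin(fδ)/sin δ ≈ 0.510.
p = a·p₁ + b·p₂ ≈ (0.544, 0.174, 0.821); φ = arcsin(p_z) ≈ 55.14°, λ = atan2(p_y, p_x) ≈ 17.75°.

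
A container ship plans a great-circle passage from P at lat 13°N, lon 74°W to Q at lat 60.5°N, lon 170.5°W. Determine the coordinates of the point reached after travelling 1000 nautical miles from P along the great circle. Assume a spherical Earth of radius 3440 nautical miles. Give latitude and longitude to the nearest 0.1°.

Write both endpoints as unit vectors p₁, p₂ with components (cos φ cos λ, cos φ sin λ, sin φ).
The central angle between the endpoints is δ = arccos(p₁·p₂) ≈ 1.429 rad (81.9°). The total great-circle distance is δ·R ≈ 1.429 × 3440 ≈ 4915 nmi, so the target fraction is f = 1000/4915 ≈ 0.203.
Interpolate at f ≈ 0.203 with slerp weights a = sin((1−f)δ)/sin δ ≈ 0.917, b = sin(fδ)/sin δ ≈ 0.290.
p = a·p₁ + b·p₂ ≈ (0.106, -0.882, 0.458); φ = arcsin(p_z) ≈ 27.28°, λ = atan2(p_y, p_x) ≈ -83.17°.

≈ lat 27.3°N, lon 83.2°W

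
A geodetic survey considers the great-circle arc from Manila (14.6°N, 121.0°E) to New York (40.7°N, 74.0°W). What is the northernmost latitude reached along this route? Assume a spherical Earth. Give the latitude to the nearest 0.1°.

≈ 76.9°N

The great circle lies in the plane with unit normal n̂ = (p₁ × p₂)/|p₁ × p₂|.
Here n̂_z ≈ +0.226; the vertex latitude is φ_max = arccos|n̂_z| ≈ 76.9°.
Check via Clairaut: cos φ_max = |cos φ₁| · sin C = cos(14.6°)·sin(13.5°) ≈ 0.226, again giving ≈ 76.9°.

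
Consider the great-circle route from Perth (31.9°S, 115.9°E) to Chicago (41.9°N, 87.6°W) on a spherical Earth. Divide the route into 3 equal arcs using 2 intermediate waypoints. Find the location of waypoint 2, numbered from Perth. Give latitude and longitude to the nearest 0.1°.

Write both endpoints as unit vectors p₁, p₂ with components (cos φ cos λ, cos φ sin λ, sin φ).
The central angle between the endpoints is δ = arccos(p₁·p₂) ≈ 2.772 rad (158.8°).
Interpolate at f = 2/3 with slerp weights a = sin((1−f)δ)/sin δ ≈ 2.208, b = sin(fδ)/sin δ ≈ 2.661.
p = a·p₁ + b·p₂ ≈ (-0.736, -0.293, 0.611); φ = arcsin(p_z) ≈ 37.63°, λ = atan2(p_y, p_x) ≈ -158.29°.

≈ 37.6°N, 158.3°W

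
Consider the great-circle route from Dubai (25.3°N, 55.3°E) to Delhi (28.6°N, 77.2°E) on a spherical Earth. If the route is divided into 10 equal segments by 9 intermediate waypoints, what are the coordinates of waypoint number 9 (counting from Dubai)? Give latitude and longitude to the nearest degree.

≈ 28°N, 75°E

Write both endpoints as unit vectors p₁, p₂ with components (cos φ cos λ, cos φ sin λ, sin φ).
The central angle between the endpoints is δ = arccos(p₁·p₂) ≈ 0.345 rad (19.8°).
Interpolate at f = 9/10 with slerp weights a = sin((1−f)δ)/sin δ ≈ 0.102, b = sin(fδ)/sin δ ≈ 0.903.
p = a·p₁ + b·p₂ ≈ (0.228, 0.849, 0.476); φ = arcsin(p_z) ≈ 28.43°, λ = atan2(p_y, p_x) ≈ 74.96°.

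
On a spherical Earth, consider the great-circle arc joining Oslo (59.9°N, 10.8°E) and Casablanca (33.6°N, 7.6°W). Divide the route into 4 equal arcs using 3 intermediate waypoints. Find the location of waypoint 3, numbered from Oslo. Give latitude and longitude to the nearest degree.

≈ (40°N, 4°W)

Convert each endpoint to a unit vector on the sphere (x = cos φ cos λ, y = cos φ sin λ, z = sin φ).
The central angle between the endpoints is δ = arccos(p₁·p₂) ≈ 0.505 rad (28.9°).
Interpolate at f = 3/4 with slerp weights a = sin((1−f)δ)/sin δ ≈ 0.260, b = sin(fδ)/sin δ ≈ 0.764.
p = a·p₁ + b·p₂ ≈ (0.759, -0.060, 0.648); φ = arcsin(p_z) ≈ 40.40°, λ = atan2(p_y, p_x) ≈ -4.50°.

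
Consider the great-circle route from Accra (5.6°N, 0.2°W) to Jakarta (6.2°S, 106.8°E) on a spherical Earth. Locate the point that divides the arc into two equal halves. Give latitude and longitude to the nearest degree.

≈ (1°S, 53°E)

Write both endpoints as unit vectors p₁, p₂ with components (cos φ cos λ, cos φ sin λ, sin φ).
The central angle between the endpoints is δ = arccos(p₁·p₂) ≈ 1.875 rad (107.4°).
Interpolate at f = 1/2 with slerp weights a = sin((1−f)δ)/sin δ ≈ 0.845, b = sin(fδ)/sin δ ≈ 0.845.
p = a·p₁ + b·p₂ ≈ (0.598, 0.801, -0.009); φ = arcsin(p_z) ≈ -0.50°, λ = atan2(p_y, p_x) ≈ 53.26°.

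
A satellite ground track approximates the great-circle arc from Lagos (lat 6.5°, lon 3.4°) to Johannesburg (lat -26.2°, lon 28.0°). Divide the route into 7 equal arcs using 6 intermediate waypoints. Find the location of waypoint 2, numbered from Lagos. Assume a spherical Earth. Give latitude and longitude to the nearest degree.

≈ lat -3°, lon 10°

From cos δ = sin φ₁ sin φ₂ + cos φ₁ cos φ₂ cos Δλ, the central angle is δ ≈ 0.707 rad (40.5°).
Interpolate at f = 2/7 with slerp weights a = sin((1−f)δ)/sin δ ≈ 0.745, b = sin(fδ)/sin δ ≈ 0.309.
p = a·p₁ + b·p₂ ≈ (0.983, 0.174, -0.052); φ = arcsin(p_z) ≈ -2.98°, λ = atan2(p_y, p_x) ≈ 10.03°.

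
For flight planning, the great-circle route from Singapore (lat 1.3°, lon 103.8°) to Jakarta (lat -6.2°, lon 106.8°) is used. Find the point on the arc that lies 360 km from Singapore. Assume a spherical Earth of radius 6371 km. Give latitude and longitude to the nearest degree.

≈ lat -2°, lon 105°

Convert each endpoint to a unit vector on the sphere (x = cos φ cos λ, y = cos φ sin λ, z = sin φ).
The central angle between the endpoints is δ = arccos(p₁·p₂) ≈ 0.141 rad (8.1°). The total great-circle distance is δ·R ≈ 0.141 × 6371 ≈ 898 km, so the target fraction is f = 360/898 ≈ 0.401.
Interpolate at f ≈ 0.401 with slerp weights a = sin((1−f)δ)/sin δ ≈ 0.600, b = sin(fδ)/sin δ ≈ 0.402.
p = a·p₁ + b·p₂ ≈ (-0.259, 0.966, -0.030); φ = arcsin(p_z) ≈ -1.71°, λ = atan2(p_y, p_x) ≈ 105.00°.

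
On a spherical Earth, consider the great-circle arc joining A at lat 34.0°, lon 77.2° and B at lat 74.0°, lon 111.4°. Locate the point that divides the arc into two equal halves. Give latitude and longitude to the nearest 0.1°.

The haversine formula gives a central angle δ ≈ 0.758 rad (43.4°) between the endpoints.
Interpolate at f = 1/2 with slerp weights a = sin((1−f)δ)/sin δ ≈ 0.538, b = sin(fδ)/sin δ ≈ 0.538.
p = a·p₁ + b·p₂ ≈ (0.045, 0.573, 0.818); φ = arcsin(p_z) ≈ 54.91°, λ = atan2(p_y, p_x) ≈ 85.54°.

≈ lat 54.9°, lon 85.5°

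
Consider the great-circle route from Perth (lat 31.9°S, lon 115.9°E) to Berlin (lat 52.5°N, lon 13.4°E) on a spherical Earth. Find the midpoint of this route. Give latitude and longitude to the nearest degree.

≈ lat 16°N, lon 76°E

Write both endpoints as unit vectors p₁, p₂ with components (cos φ cos λ, cos φ sin λ, sin φ).
The central angle between the endpoints is δ = arccos(p₁·p₂) ≈ 2.131 rad (122.1°).
Interpolate at f = 1/2 with slerp weights a = sin((1−f)δ)/sin δ ≈ 1.033, b = sin(fδ)/sin δ ≈ 1.033.
p = a·p₁ + b·p₂ ≈ (0.229, 0.934, 0.274); φ = arcsin(p_z) ≈ 15.88°, λ = atan2(p_y, p_x) ≈ 76.25°.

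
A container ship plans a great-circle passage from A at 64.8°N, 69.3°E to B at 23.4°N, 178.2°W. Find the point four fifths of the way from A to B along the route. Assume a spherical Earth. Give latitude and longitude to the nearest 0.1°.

Write both endpoints as unit vectors p₁, p₂ with components (cos φ cos λ, cos φ sin λ, sin φ).
The central angle between the endpoints is δ = arccos(p₁·p₂) ≈ 1.359 rad (77.9°).
Interpolate at f = 4/5 with slerp weights a = sin((1−f)δ)/sin δ ≈ 0.275, b = sin(fδ)/sin δ ≈ 0.906.
p = a·p₁ + b·p₂ ≈ (-0.789, 0.083, 0.608); φ = arcsin(p_z) ≈ 37.46°, λ = atan2(p_y, p_x) ≈ 173.98°.

≈ 37.5°N, 174.0°E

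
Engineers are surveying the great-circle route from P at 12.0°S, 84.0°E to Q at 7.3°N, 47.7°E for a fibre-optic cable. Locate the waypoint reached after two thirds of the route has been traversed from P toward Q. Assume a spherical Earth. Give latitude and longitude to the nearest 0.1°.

≈ 0.8°N, 59.7°E

The haversine formula gives a central angle δ ≈ 0.714 rad (40.9°) between the endpoints.
Interpolate at f = 2/3 with slerp weights a = sin((1−f)δ)/sin δ ≈ 0.360, b = sin(fδ)/sin δ ≈ 0.700.
p = a·p₁ + b·p₂ ≈ (0.504, 0.864, 0.014); φ = arcsin(p_z) ≈ 0.81°, λ = atan2(p_y, p_x) ≈ 59.74°.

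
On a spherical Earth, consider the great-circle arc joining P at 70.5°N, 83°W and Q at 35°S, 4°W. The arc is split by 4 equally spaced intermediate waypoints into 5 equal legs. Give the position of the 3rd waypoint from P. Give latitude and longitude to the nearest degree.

≈ 10°N, 20°W

Write both endpoints as unit vectors p₁, p₂ with components (cos φ cos λ, cos φ sin λ, sin φ).
The central angle between the endpoints is δ = arccos(p₁·p₂) ≈ 2.081 rad (119.2°).
Interpolate at f = 3/5 with slerp weights a = sin((1−f)δ)/sin δ ≈ 0.848, b = sin(fδ)/sin δ ≈ 1.087.
p = a·p₁ + b·p₂ ≈ (0.923, -0.343, 0.175); φ = arcsin(p_z) ≈ 10.10°, λ = atan2(p_y, p_x) ≈ -20.39°.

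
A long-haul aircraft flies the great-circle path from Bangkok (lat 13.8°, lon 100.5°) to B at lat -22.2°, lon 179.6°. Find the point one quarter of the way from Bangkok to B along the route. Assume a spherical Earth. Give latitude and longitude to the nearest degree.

Convert each endpoint to a unit vector on the sphere (x = cos φ cos λ, y = cos φ sin λ, z = sin φ).
The central angle between the endpoints is δ = arccos(p₁·p₂) ≈ 1.491 rad (85.4°).
Interpolate at f = 1/4 with slerp weights a = sin((1−f)δ)/sin δ ≈ 0.902, b = sin(fδ)/sin δ ≈ 0.365.
p = a·p₁ + b·p₂ ≈ (-0.498, 0.864, 0.077); φ = arcsin(p_z) ≈ 4.43°, λ = atan2(p_y, p_x) ≈ 119.96°.

≈ lat 4°, lon 120°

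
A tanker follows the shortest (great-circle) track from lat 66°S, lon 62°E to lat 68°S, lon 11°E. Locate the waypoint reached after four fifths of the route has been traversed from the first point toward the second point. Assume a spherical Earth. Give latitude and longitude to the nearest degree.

≈ lat 69°S, lon 21°E

Convert each endpoint to a unit vector on the sphere (x = cos φ cos λ, y = cos φ sin λ, z = sin φ).
The central angle between the endpoints is δ = arccos(p₁·p₂) ≈ 0.340 rad (19.5°).
Interpolate at f = 4/5 with slerp weights a = sin((1−f)δ)/sin δ ≈ 0.204, b = sin(fδ)/sin δ ≈ 0.806.
p = a·p₁ + b·p₂ ≈ (0.335, 0.131, -0.933); φ = arcsin(p_z) ≈ -68.92°, λ = atan2(p_y, p_x) ≈ 21.31°.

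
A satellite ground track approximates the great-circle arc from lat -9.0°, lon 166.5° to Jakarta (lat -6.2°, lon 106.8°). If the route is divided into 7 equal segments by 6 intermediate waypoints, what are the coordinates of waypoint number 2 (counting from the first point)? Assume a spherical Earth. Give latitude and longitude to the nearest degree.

≈ lat -9°, lon 149°

Write both endpoints as unit vectors p₁, p₂ with components (cos φ cos λ, cos φ sin λ, sin φ).
The central angle between the endpoints is δ = arccos(p₁·p₂) ≈ 1.033 rad (59.2°).
Interpolate at f = 2/7 with slerp weights a = sin((1−f)δ)/sin δ ≈ 0.783, b = sin(fδ)/sin δ ≈ 0.339.
p = a·p₁ + b·p₂ ≈ (-0.850, 0.503, -0.159); φ = arcsin(p_z) ≈ -9.16°, λ = atan2(p_y, p_x) ≈ 149.38°.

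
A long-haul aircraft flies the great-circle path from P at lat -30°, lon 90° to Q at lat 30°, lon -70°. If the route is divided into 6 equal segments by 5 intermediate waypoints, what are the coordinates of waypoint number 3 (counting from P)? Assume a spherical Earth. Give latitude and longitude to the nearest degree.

≈ lat 0°, lon 10°

From cos δ = sin φ₁ sin φ₂ + cos φ₁ cos φ₂ cos Δλ, the central angle is δ ≈ 2.840 rad (162.7°).
Interpolate at f = 3/6 with slerp weights a = sin((1−f)δ)/sin δ ≈ 3.325, b = sin(fδ)/sin δ ≈ 3.325.
p = a·p₁ + b·p₂ ≈ (0.985, 0.174, 0.000); φ = arcsin(p_z) ≈ 0.00°, λ = atan2(p_y, p_x) ≈ 10.00°.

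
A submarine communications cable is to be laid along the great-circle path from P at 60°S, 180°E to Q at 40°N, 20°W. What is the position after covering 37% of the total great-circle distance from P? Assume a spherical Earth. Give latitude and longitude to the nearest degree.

≈ 51°S, 63°W

Write both endpoints as unit vectors p₁, p₂ with components (cos φ cos λ, cos φ sin λ, sin φ).
The central angle between the endpoints is δ = arccos(p₁·p₂) ≈ 2.730 rad (156.4°).
Interpolate at f = 0.37 with slerp weights a = sin((1−f)δ)/sin δ ≈ 2.473, b = sin(fδ)/sin δ ≈ 2.118.
p = a·p₁ + b·p₂ ≈ (0.288, -0.555, -0.780); φ = arcsin(p_z) ≈ -51.29°, λ = atan2(p_y, p_x) ≈ -62.56°.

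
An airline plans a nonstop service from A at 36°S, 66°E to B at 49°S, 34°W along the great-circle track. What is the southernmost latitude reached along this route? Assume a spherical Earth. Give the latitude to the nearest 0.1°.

≈ 56.1°S

The great circle lies in the plane with unit normal n̂ = (p₁ × p₂)/|p₁ × p₂|.
Here n̂_z ≈ -0.558; the vertex latitude is φ_max = arccos|n̂_z| ≈ 56.1°.
Check via Clairaut: cos φ_max = |cos φ₁| · sin C = cos(36.0°)·sin(136.4°) ≈ 0.558, again giving ≈ 56.1°.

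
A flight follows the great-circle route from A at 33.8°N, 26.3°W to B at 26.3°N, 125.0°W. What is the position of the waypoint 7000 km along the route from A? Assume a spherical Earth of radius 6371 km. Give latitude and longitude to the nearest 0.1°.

≈ 35.8°N, 105.2°W

Write both endpoints as unit vectors p₁, p₂ with components (cos φ cos λ, cos φ sin λ, sin φ).
The central angle between the endpoints is δ = arccos(p₁·p₂) ≈ 1.437 rad (82.3°). The total great-circle distance is δ·R ≈ 1.437 × 6371 ≈ 9153 km, so the target fraction is f = 7000/9153 ≈ 0.765.
Interpolate at f ≈ 0.765 with slerp weights a = sin((1−f)δ)/sin δ ≈ 0.334, b = sin(fδ)/sin δ ≈ 0.899.
p = a·p₁ + b·p₂ ≈ (-0.213, -0.783, 0.584); φ = arcsin(p_z) ≈ 35.75°, λ = atan2(p_y, p_x) ≈ -105.21°.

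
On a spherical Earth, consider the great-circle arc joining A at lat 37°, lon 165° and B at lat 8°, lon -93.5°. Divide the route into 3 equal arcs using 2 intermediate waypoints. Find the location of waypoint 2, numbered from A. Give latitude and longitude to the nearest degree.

≈ lat 26°, lon -121°

Write both endpoints as unit vectors p₁, p₂ with components (cos φ cos λ, cos φ sin λ, sin φ).
The central angle between the endpoints is δ = arccos(p₁·p₂) ≈ 1.645 rad (94.2°).
Interpolate at f = 2/3 with slerp weights a = sin((1−f)δ)/sin δ ≈ 0.523, b = sin(fδ)/sin δ ≈ 0.892.
p = a·p₁ + b·p₂ ≈ (-0.457, -0.774, 0.439); φ = arcsin(p_z) ≈ 26.02°, λ = atan2(p_y, p_x) ≈ -120.57°.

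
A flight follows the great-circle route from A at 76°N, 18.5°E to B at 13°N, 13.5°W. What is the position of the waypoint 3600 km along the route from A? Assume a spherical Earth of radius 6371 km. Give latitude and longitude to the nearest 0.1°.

Write both endpoints as unit vectors p₁, p₂ with components (cos φ cos λ, cos φ sin λ, sin φ).
The central angle between the endpoints is δ = arccos(p₁·p₂) ≈ 1.139 rad (65.3°). The total great-circle distance is δ·R ≈ 1.139 × 6371 ≈ 7259 km, so the target fraction is f = 3600/7259 ≈ 0.496.
Interpolate at f ≈ 0.496 with slerp weights a = sin((1−f)δ)/sin δ ≈ 0.598, b = sin(fδ)/sin δ ≈ 0.589.
p = a·p₁ + b·p₂ ≈ (0.696, -0.088, 0.713); φ = arcsin(p_z) ≈ 45.47°, λ = atan2(p_y, p_x) ≈ -7.22°.

≈ 45.5°N, 7.2°W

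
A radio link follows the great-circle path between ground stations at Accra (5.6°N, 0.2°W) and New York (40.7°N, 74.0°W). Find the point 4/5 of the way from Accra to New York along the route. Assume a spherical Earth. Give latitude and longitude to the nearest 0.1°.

From cos δ = sin φ₁ sin φ₂ + cos φ₁ cos φ₂ cos Δλ, the central angle is δ ≈ 1.293 rad (74.1°).
Interpolate at f = 4/5 with slerp weights a = sin((1−f)δ)/sin δ ≈ 0.266, b = sin(fδ)/sin δ ≈ 0.894.
p = a·p₁ + b·p₂ ≈ (0.451, -0.652, 0.609); φ = arcsin(p_z) ≈ 37.50°, λ = atan2(p_y, p_x) ≈ -55.31°.

≈ (37.5°N, 55.3°W)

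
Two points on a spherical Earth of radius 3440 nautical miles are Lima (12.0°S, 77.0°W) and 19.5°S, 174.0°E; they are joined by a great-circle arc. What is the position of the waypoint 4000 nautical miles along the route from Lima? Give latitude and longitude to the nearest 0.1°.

≈ 26.3°S, 146.7°W

Convert each endpoint to a unit vector on the sphere (x = cos φ cos λ, y = cos φ sin λ, z = sin φ).
The central angle between the endpoints is δ = arccos(p₁·p₂) ≈ 1.804 rad (103.3°). The total great-circle distance is δ·R ≈ 1.804 × 3440 ≈ 6205 nmi, so the target fraction is f = 4000/6205 ≈ 0.645.
Interpolate at f ≈ 0.645 with slerp weights a = sin((1−f)δ)/sin δ ≈ 0.614, b = sin(fδ)/sin δ ≈ 0.943.
p = a·p₁ + b·p₂ ≈ (-0.749, -0.493, -0.443); φ = arcsin(p_z) ≈ -26.27°, λ = atan2(p_y, p_x) ≈ -146.67°.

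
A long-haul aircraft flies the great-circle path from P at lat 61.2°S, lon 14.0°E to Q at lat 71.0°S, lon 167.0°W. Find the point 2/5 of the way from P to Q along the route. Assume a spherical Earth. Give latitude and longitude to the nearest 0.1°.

The haversine formula gives a central angle δ ≈ 0.834 rad (47.8°) between the endpoints.
Interpolate at f = 2/5 with slerp weights a = sin((1−f)δ)/sin δ ≈ 0.648, b = sin(fδ)/sin δ ≈ 0.442.
p = a·p₁ + b·p₂ ≈ (0.163, 0.043, -0.986); φ = arcsin(p_z) ≈ -80.32°, λ = atan2(p_y, p_x) ≈ 14.86°.

≈ lat 80.3°S, lon 14.9°E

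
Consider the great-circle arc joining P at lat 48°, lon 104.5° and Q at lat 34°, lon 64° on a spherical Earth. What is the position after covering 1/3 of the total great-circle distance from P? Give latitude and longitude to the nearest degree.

≈ lat 45°, lon 89°

From cos δ = sin φ₁ sin φ₂ + cos φ₁ cos φ₂ cos Δλ, the central angle is δ ≈ 0.578 rad (33.1°).
Interpolate at f = 1/3 with slerp weights a = sin((1−f)δ)/sin δ ≈ 0.688, b = sin(fδ)/sin δ ≈ 0.350.
p = a·p₁ + b·p₂ ≈ (0.012, 0.707, 0.707); φ = arcsin(p_z) ≈ 45.01°, λ = atan2(p_y, p_x) ≈ 89.02°.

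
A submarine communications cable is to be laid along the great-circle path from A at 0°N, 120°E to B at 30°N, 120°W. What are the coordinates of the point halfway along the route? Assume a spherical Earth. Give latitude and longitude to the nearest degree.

≈ 28°N, 173°E

The haversine formula gives a central angle δ ≈ 2.019 rad (115.7°) between the endpoints.
Interpolate at f = 1/2 with slerp weights a = sin((1−f)δ)/sin δ ≈ 0.939, b = sin(fδ)/sin δ ≈ 0.939.
p = a·p₁ + b·p₂ ≈ (-0.876, 0.109, 0.470); φ = arcsin(p_z) ≈ 28.00°, λ = atan2(p_y, p_x) ≈ 172.91°.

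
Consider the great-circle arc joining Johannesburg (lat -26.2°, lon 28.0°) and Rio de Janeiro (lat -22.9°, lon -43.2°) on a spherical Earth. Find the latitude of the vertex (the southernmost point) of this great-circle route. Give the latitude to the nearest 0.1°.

≈ -29.5°

The great circle lies in the plane with unit normal n̂ = (p₁ × p₂)/|p₁ × p₂|.
Here n̂_z ≈ -0.870; the vertex latitude is φ_max = arccos|n̂_z| ≈ 29.5°.
Check via Clairaut: cos φ_max = |cos φ₁| · sin C = cos(26.2°)·sin(104.0°) ≈ 0.870, again giving ≈ 29.5°.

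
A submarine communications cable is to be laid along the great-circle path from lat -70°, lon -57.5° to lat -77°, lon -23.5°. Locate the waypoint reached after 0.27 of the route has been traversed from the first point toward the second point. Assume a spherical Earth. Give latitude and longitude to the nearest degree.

Convert each endpoint to a unit vector on the sphere (x = cos φ cos λ, y = cos φ sin λ, z = sin φ).
The central angle between the endpoints is δ = arccos(p₁·p₂) ≈ 0.203 rad (11.7°).
Interpolate at f = 0.27 with slerp weights a = sin((1−f)δ)/sin δ ≈ 0.732, b = sin(fδ)/sin δ ≈ 0.272.
p = a·p₁ + b·p₂ ≈ (0.191, -0.236, -0.953); φ = arcsin(p_z) ≈ -72.36°, λ = atan2(p_y, p_x) ≈ -51.02°.

≈ lat -72°, lon -51°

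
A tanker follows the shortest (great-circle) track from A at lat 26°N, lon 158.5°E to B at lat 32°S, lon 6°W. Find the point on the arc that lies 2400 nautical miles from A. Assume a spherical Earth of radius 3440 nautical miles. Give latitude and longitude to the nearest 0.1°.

Convert each endpoint to a unit vector on the sphere (x = cos φ cos λ, y = cos φ sin λ, z = sin φ).
The central angle between the endpoints is δ = arccos(p₁·p₂) ≈ 2.883 rad (165.2°). The total great-circle distance is δ·R ≈ 2.883 × 3440 ≈ 9918 nmi, so the target fraction is f = 2400/9918 ≈ 0.242.
Interpolate at f ≈ 0.242 with slerp weights a = sin((1−f)δ)/sin δ ≈ 3.197, b = sin(fδ)/sin δ ≈ 2.514.
p = a·p₁ + b·p₂ ≈ (-0.553, 0.830, 0.069); φ = arcsin(p_z) ≈ 3.97°, λ = atan2(p_y, p_x) ≈ 123.67°.

≈ lat 4.0°N, lon 123.7°E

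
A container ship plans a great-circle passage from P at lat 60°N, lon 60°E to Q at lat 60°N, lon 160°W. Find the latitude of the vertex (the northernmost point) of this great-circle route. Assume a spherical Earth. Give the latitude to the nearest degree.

≈ 79°N

The great circle lies in the plane with unit normal n̂ = (p₁ × p₂)/|p₁ × p₂|.
Here n̂_z ≈ +0.194; the vertex latitude is φ_max = arccos|n̂_z| ≈ 78.8°.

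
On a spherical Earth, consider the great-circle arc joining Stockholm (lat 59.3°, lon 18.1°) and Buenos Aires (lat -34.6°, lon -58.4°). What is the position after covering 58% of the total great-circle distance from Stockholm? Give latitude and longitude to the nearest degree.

The haversine formula gives a central angle δ ≈ 1.972 rad (113.0°) between the endpoints.
Interpolate at f = 0.58 with slerp weights a = sin((1−f)δ)/sin δ ≈ 0.800, b = sin(fδ)/sin δ ≈ 0.988.
p = a·p₁ + b·p₂ ≈ (0.815, -0.566, 0.127); φ = arcsin(p_z) ≈ 7.28°, λ = atan2(p_y, p_x) ≈ -34.80°.

≈ lat 7°, lon -35°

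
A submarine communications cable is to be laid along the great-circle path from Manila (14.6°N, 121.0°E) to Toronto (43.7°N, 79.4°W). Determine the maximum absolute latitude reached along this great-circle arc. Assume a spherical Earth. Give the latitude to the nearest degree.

≈ 74°N

The great circle lies in the plane with unit normal n̂ = (p₁ × p₂)/|p₁ × p₂|.
Here n̂_z ≈ +0.278; the vertex latitude is φ_max = arccos|n̂_z| ≈ 73.8°.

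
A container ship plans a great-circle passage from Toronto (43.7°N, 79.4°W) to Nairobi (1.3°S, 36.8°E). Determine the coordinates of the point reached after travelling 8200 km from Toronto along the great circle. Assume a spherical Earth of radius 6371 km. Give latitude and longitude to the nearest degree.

≈ 24°N, 11°E

The haversine formula gives a central angle δ ≈ 1.912 rad (109.6°) between the endpoints. The total great-circle distance is δ·R ≈ 1.912 × 6371 ≈ 12182 km, so the target fraction is f = 8200/12182 ≈ 0.673.
Interpolate at f ≈ 0.673 with slerp weights a = sin((1−f)δ)/sin δ ≈ 0.621, b = sin(fδ)/sin δ ≈ 1.019.
p = a·p₁ + b·p₂ ≈ (0.898, 0.169, 0.406); φ = arcsin(p_z) ≈ 23.95°, λ = atan2(p_y, p_x) ≈ 10.65°.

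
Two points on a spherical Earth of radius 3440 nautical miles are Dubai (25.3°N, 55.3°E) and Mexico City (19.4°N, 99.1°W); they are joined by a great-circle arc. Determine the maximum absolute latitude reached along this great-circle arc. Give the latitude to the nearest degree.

≈ 62°N

The great circle lies in the plane with unit normal n̂ = (p₁ × p₂)/|p₁ × p₂|.
Here n̂_z ≈ -0.473; the vertex latitude is φ_max = arccos|n̂_z| ≈ 61.8°.
Check via Clairaut: cos φ_max = |cos φ₁| · sin C = cos(25.3°)·sin(31.5°) ≈ 0.473, again giving ≈ 61.8°.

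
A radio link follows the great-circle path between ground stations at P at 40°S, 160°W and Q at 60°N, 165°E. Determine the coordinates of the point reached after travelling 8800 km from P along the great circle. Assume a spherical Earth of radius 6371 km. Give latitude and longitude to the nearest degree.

≈ 37°N, 179°E

The haversine formula gives a central angle δ ≈ 1.816 rad (104.1°) between the endpoints. The total great-circle distance is δ·R ≈ 1.816 × 6371 ≈ 11571 km, so the target fraction is f = 8800/11571 ≈ 0.761.
Interpolate at f ≈ 0.761 with slerp weights a = sin((1−f)δ)/sin δ ≈ 0.434, b = sin(fδ)/sin δ ≈ 1.012.
p = a·p₁ + b·p₂ ≈ (-0.802, 0.017, 0.598); φ = arcsin(p_z) ≈ 36.70°, λ = atan2(p_y, p_x) ≈ 178.77°.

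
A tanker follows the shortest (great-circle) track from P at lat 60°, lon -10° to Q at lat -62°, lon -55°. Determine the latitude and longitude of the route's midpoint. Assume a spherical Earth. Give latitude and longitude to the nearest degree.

From cos δ = sin φ₁ sin φ₂ + cos φ₁ cos φ₂ cos Δλ, the central angle is δ ≈ 2.213 rad (126.8°).
Interpolate at f = 1/2 with slerp weights a = sin((1−f)δ)/sin δ ≈ 1.116, b = sin(fδ)/sin δ ≈ 1.116.
p = a·p₁ + b·p₂ ≈ (0.850, -0.526, -0.019); φ = arcsin(p_z) ≈ -1.08°, λ = atan2(p_y, p_x) ≈ -31.75°.

≈ lat -1°, lon -32°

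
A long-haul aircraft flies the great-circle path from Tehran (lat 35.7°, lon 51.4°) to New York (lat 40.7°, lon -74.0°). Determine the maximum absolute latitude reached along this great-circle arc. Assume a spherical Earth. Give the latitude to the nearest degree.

≈ 60°

The great circle lies in the plane with unit normal n̂ = (p₁ × p₂)/|p₁ × p₂|.
Here n̂_z ≈ -0.502; the vertex latitude is φ_max = arccos|n̂_z| ≈ 59.9°.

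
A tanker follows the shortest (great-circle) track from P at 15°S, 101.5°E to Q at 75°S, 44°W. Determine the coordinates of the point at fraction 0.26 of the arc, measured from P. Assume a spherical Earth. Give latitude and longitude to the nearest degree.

≈ 37°S, 97°E

Convert each endpoint to a unit vector on the sphere (x = cos φ cos λ, y = cos φ sin λ, z = sin φ).
The central angle between the endpoints is δ = arccos(p₁·p₂) ≈ 1.527 rad (87.5°).
Interpolate at f = 0.26 with slerp weights a = sin((1−f)δ)/sin δ ≈ 0.905, b = sin(fδ)/sin δ ≈ 0.387.
p = a·p₁ + b·p₂ ≈ (-0.102, 0.787, -0.608); φ = arcsin(p_z) ≈ -37.45°, λ = atan2(p_y, p_x) ≈ 97.40°.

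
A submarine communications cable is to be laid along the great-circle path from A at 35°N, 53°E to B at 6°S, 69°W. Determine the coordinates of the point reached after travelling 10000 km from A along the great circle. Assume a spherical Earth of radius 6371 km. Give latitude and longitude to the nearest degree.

Write both endpoints as unit vectors p₁, p₂ with components (cos φ cos λ, cos φ sin λ, sin φ).
The central angle between the endpoints is δ = arccos(p₁·p₂) ≈ 2.085 rad (119.4°). The total great-circle distance is δ·R ≈ 2.085 × 6371 ≈ 13282 km, so the target fraction is f = 10000/13282 ≈ 0.753.
Interpolate at f ≈ 0.753 with slerp weights a = sin((1−f)δ)/sin δ ≈ 0.566, b = sin(fδ)/sin δ ≈ 1.148.
p = a·p₁ + b·p₂ ≈ (0.688, -0.696, 0.204); φ = arcsin(p_z) ≈ 11.80°, λ = atan2(p_y, p_x) ≈ -45.33°.

≈ 12°N, 45°W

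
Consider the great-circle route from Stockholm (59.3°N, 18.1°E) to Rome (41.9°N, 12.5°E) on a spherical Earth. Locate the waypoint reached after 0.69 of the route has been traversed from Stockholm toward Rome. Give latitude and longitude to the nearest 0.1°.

From cos δ = sin φ₁ sin φ₂ + cos φ₁ cos φ₂ cos Δλ, the central angle is δ ≈ 0.310 rad (17.7°).
Interpolate at f = 0.69 with slerp weights a = sin((1−f)δ)/sin δ ≈ 0.315, b = sin(fδ)/sin δ ≈ 0.696.
p = a·p₁ + b·p₂ ≈ (0.658, 0.162, 0.735); φ = arcsin(p_z) ≈ 47.32°, λ = atan2(p_y, p_x) ≈ 13.82°.

≈ 47.3°N, 13.8°E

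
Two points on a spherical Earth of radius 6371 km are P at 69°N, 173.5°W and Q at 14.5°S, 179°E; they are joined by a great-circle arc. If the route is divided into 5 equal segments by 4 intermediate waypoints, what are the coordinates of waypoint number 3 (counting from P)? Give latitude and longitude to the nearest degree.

Convert each endpoint to a unit vector on the sphere (x = cos φ cos λ, y = cos φ sin λ, z = sin φ).
The central angle between the endpoints is δ = arccos(p₁·p₂) ≈ 1.460 rad (83.7°).
Interpolate at f = 3/5 with slerp weights a = sin((1−f)δ)/sin δ ≈ 0.555, b = sin(fδ)/sin δ ≈ 0.773.
p = a·p₁ + b·p₂ ≈ (-0.946, -0.009, 0.324); φ = arcsin(p_z) ≈ 18.93°, λ = atan2(p_y, p_x) ≈ -179.43°.

≈ 19°N, 179°W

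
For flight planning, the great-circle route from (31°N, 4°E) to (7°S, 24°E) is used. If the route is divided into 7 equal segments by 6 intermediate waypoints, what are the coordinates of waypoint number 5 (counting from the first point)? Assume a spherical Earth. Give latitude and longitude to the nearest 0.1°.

≈ (4.0°N, 18.7°E)

The haversine formula gives a central angle δ ≈ 0.743 rad (42.5°) between the endpoints.
Interpolate at f = 5/7 with slerp weights a = sin((1−f)δ)/sin δ ≈ 0.311, b = sin(fδ)/sin δ ≈ 0.748.
p = a·p₁ + b·p₂ ≈ (0.945, 0.321, 0.069); φ = arcsin(p_z) ≈ 3.97°, λ = atan2(p_y, p_x) ≈ 18.75°.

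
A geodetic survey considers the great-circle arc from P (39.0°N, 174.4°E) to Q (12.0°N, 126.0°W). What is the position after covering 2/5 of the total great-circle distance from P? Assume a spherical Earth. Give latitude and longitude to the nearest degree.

≈ (31°N, 158°W)

Convert each endpoint to a unit vector on the sphere (x = cos φ cos λ, y = cos φ sin λ, z = sin φ).
The central angle between the endpoints is δ = arccos(p₁·p₂) ≈ 1.029 rad (59.0°).
Interpolate at f = 2/5 with slerp weights a = sin((1−f)δ)/sin δ ≈ 0.676, b = sin(fδ)/sin δ ≈ 0.467.
p = a·p₁ + b·p₂ ≈ (-0.791, -0.318, 0.522); φ = arcsin(p_z) ≈ 31.49°, λ = atan2(p_y, p_x) ≈ -158.08°.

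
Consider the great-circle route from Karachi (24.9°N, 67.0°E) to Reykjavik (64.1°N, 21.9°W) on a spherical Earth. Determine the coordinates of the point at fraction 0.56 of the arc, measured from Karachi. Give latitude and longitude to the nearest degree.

Write both endpoints as unit vectors p₁, p₂ with components (cos φ cos λ, cos φ sin λ, sin φ).
The central angle between the endpoints is δ = arccos(p₁·p₂) ≈ 1.174 rad (67.3°).
Interpolate at f = 0.56 with slerp weights a = sin((1−f)δ)/sin δ ≈ 0.536, b = sin(fδ)/sin δ ≈ 0.663.
p = a·p₁ + b·p₂ ≈ (0.458, 0.339, 0.822); φ = arcsin(p_z) ≈ 55.24°, λ = atan2(p_y, p_x) ≈ 36.50°.

≈ 55°N, 37°E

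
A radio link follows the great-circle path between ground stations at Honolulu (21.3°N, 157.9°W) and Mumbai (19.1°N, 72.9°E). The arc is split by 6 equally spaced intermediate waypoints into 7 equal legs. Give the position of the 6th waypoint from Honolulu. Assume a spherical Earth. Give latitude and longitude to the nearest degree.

≈ (28°N, 88°E)

From cos δ = sin φ₁ sin φ₂ + cos φ₁ cos φ₂ cos Δλ, the central angle is δ ≈ 2.024 rad (115.9°).
Interpolate at f = 6/7 with slerp weights a = sin((1−f)δ)/sin δ ≈ 0.317, b = sin(fδ)/sin δ ≈ 1.097.
p = a·p₁ + b·p₂ ≈ (0.031, 0.880, 0.474); φ = arcsin(p_z) ≈ 28.31°, λ = atan2(p_y, p_x) ≈ 87.97°.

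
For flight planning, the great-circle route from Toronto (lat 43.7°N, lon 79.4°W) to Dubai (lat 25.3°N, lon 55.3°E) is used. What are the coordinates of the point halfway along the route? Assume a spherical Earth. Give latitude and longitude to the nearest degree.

≈ lat 60°N, lon 3°E

From cos δ = sin φ₁ sin φ₂ + cos φ₁ cos φ₂ cos Δλ, the central angle is δ ≈ 1.736 rad (99.5°).
Interpolate at f = 1/2 with slerp weights a = sin((1−f)δ)/sin δ ≈ 0.774, b = sin(fδ)/sin δ ≈ 0.774.
p = a·p₁ + b·p₂ ≈ (0.501, 0.025, 0.865); φ = arcsin(p_z) ≈ 59.89°, λ = atan2(p_y, p_x) ≈ 2.89°.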